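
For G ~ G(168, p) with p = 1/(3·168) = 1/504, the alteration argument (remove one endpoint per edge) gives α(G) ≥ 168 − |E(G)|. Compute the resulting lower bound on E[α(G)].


E[|E(G)|] = C(168, 2)·p = 14028 · (1/504) = 167/6.
E[α(G)] ≥ n − E[|E(G)|] = 168 − 167/6 = 841/6.
Numerically: ≈ 140.167.
(This is only a lower bound; the true E[α(G)] may be larger.)

E[α(G)] ≥ 841/6 ≈ 140.167.


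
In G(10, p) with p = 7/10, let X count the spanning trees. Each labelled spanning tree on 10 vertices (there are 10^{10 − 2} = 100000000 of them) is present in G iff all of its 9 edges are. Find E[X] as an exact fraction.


K_10 has 10^{10 − 2} = 100000000 labelled spanning trees.
For each such spanning tree H, let X_H = 1 if all 9 edges of H are present in G. Then P[X_H = 1] = p^{9} = (7/10)^{9} = 40353607/1000000000.
By linearity of expectation: E[X] = Σ_H E[X_H] = 100000000 · p^{9} = 100000000 · 40353607/1000000000 = 40353607/10.
Numerically: E[X] ≈ 4.03536e+06.

E[X] = 100000000 · (7/10)^{9} = 40353607/10 ≈ 4.03536e+06.


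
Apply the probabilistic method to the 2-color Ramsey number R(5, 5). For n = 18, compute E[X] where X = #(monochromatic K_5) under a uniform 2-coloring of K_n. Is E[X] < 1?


E[X] = C(18, 5) · 2^{1 − 10} = 8568 · 2^{−9} = 8568/512.
As a reduced fraction: E[X] = 1071/64 ≈ 16.7343750.
Is E[X] < 1? NO.
Since E[X] ≥ 1, the first-moment bound is inconclusive at n = 18; it does NOT by itself certify R(5, 5) > 18.

E[X] = 1071/64 ≈ 16.7343750; E[X] ≥ 1; first-moment method inconclusive here.


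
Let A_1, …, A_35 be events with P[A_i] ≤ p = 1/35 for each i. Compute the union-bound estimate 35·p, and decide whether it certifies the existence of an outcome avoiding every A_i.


Union bound: P[∪_{i=1}^{35} A_i] ≤ Σ_i P[A_i] ≤ 35·p = 35·(1/35) = 1.
Numerically: 1 ≈ 1.0000000.
Is 1 < 1? NO.
Since the bound 1 is ≥ 1, the union bound is uninformative here; it does NOT by itself certify existence.

35·p = 1 ≈ 1.0000000; existence NOT certified by the union bound.


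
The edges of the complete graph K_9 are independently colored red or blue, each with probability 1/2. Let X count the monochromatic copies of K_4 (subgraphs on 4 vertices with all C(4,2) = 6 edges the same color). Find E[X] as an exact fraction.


Let X = Σ_S X_S over the C(9, 4) = 126 subsets S of size 4, where X_S = 1 if the K_4 on S is monochromatic.
For a fixed S, the K_4 on S has C(4, 2) = 6 edges. P[all 6 edges red] = (1/2)^6, and likewise for blue, so P[monochromatic] = 2·(1/2)^6 = 2^{1 − 6} = 1/32.
By linearity: E[X] = C(9, 4) · 2^{1 − 6} = 126 · 1/32 = 63/16.
Numerically: E[X] ≈ 3.938.

E[X] = C(9,4)·2^(1−C(4,2)) = 63/16 ≈ 3.938.


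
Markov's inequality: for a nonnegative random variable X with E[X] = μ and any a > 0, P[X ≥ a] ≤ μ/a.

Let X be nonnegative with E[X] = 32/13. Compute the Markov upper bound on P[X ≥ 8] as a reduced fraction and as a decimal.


μ = E[X] = 32/13, a = 8.
Markov: P[X ≥ 8] ≤ μ/a = (32/13)/8 = 4/13.
Numerically: ≈ 0.3077.
(Since a = 8 > μ = 2.4615, the bound 4/13 is < 1 and informative.)

P[X ≥ 8] ≤ 4/13 ≈ 0.3077.


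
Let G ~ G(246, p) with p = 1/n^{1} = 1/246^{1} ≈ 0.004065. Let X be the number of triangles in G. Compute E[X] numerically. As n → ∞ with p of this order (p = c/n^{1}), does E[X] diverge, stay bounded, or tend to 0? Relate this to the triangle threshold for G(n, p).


Number of potential triangles: C(246, 3) = 2450980.
Each occurs with probability p³ ≈ (0.004065)³ ≈ 6.717299e-08.
By linearity: E[X] = C(246, 3)·p³ ≈ 2450980 · 6.717299e-08 ≈ 0.1646.
Here α = 1, so p = 1/n is exactly at the triangle threshold p ~ 1/n. Asymptotically E[X] → c³/6 = 1³/6 = 1/6 ≈ 0.1667, a bounded constant. In this regime the triangle count is asymptotically Poisson(c³/6).

E[X] ≈ 0.1646; in regime p = Θ(1/n^{1}) E[X] stays bounded (at the triangle threshold p ~ 1/n).


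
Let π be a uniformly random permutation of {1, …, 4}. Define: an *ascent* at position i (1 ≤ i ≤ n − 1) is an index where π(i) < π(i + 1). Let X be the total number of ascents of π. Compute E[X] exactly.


Write X = Σ X_I over i = 1, …, 3, with X_I the indicator of one ascent.
There are 3 indicators.
For each fixed i, the pair (π(i), π(i+1)) is a uniformly random ordered pair of distinct values from {1, …, 4}; by symmetry P[π(i) < π(i+1)] = 1/2.
By linearity: E[X] = 3 · (1/2) = (4 − 1) · (1/2) = 3/2 ≈ 1.50000.

E[X] = 3/2 = 1.50000.


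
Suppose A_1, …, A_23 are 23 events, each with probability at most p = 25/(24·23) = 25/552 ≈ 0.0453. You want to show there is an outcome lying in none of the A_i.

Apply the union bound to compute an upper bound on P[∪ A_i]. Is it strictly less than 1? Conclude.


Union bound: P[∪_{i=1}^{23} A_i] ≤ Σ_i P[A_i] ≤ 23·p = 23·(25/552) = 25/24.
Numerically: 25/24 ≈ 1.0417.
Is 25/24 < 1? NO.
Since the bound 25/24 is ≥ 1, the union bound is uninformative here; it does NOT by itself certify existence.

23·p = 25/24 ≈ 1.0417; existence NOT certified by the union bound.


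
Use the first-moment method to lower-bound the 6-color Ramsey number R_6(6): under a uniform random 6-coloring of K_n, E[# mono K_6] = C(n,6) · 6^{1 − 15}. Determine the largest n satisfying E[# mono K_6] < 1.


We need C(n, 6) · 6^{1 − 15} < 1, i.e. C(n, 6) < 6^{15 − 1} = 78364164096.
Check values of n near the boundary:
  n = 196: C(196, 6) = 72887293024; 72887293024 < 78364164096? YES
  n = 197: C(197, 6) = 75176946208; 75176946208 < 78364164096? YES
  n = 198: C(198, 6) = 77526225777; 77526225777 < 78364164096? YES
  n = 199: C(199, 6) = 79936367511; 79936367511 < 78364164096? NO
  n = 200: C(200, 6) = 82408626300; 82408626300 < 78364164096? NO
  n = 201: C(201, 6) = 84944276340; 84944276340 < 78364164096? NO
The largest n with C(n, 6) < 78364164096 is n = 198 (where E[X] = 25842075259/26121388032 ≈ 0.9893071). Hence R_6(6) > 198, i.e. R_6(6) ≥ 199.

Largest n = 198; hence R_6(6) > 198.


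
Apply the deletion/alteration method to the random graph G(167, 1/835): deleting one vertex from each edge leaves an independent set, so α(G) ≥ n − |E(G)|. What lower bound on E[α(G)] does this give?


E[|E(G)|] = C(167, 2)·p = 13861 · (1/835) = 83/5.
E[α(G)] ≥ n − E[|E(G)|] = 167 − 83/5 = 752/5.
Numerically: ≈ 150.400.
(This is only a lower bound; the true E[α(G)] may be larger.)

E[α(G)] ≥ 752/5 ≈ 150.400.


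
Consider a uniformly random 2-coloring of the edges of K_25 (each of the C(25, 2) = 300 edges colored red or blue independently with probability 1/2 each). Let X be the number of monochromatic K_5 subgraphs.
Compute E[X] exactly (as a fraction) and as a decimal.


Let X = Σ_S X_S over the C(25, 5) = 53130 subsets S of size 5, where X_S = 1 if the K_5 on S is monochromatic.
For a fixed S, the K_5 on S has C(5, 2) = 10 edges. P[all 10 edges red] = (1/2)^10, and likewise for blue, so P[monochromatic] = 2·(1/2)^10 = 2^{1 − 10} = 1/512.
Summing: E[X] = C(25, 5) · 2^{1 − 10} = 53130 · 1/512 = 26565/256.
Numerically: E[X] ≈ 103.770.

E[X] = C(25,5)·2^(1−C(5,2)) = 26565/256 ≈ 103.770.


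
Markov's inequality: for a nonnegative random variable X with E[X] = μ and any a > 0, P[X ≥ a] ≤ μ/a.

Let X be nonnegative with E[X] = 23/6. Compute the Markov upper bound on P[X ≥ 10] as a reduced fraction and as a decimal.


μ = E[X] = 23/6, a = 10.
Markov: P[X ≥ 10] ≤ μ/a = (23/6)/10 = 23/60.
Numerically: ≈ 0.383.
(Since a = 10 > μ = 3.833, the bound 23/60 is < 1 and informative.)

P[X ≥ 10] ≤ 23/60 ≈ 0.383.


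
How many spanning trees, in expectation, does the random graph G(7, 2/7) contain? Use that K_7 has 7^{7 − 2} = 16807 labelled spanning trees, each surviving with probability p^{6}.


K_7 has 7^{7 − 2} = 16807 labelled spanning trees.
For each such spanning tree H, let X_H = 1 if all 6 edges of H are present in G. Then P[X_H = 1] = p^{6} = (2/7)^{6} = 64/117649.
By linearity of expectation: E[X] = Σ_H E[X_H] = 16807 · p^{6} = 16807 · 64/117649 = 64/7.
Numerically: E[X] ≈ 9.14286.

E[X] = 16807 · (2/7)^{6} = 64/7 ≈ 9.14286.


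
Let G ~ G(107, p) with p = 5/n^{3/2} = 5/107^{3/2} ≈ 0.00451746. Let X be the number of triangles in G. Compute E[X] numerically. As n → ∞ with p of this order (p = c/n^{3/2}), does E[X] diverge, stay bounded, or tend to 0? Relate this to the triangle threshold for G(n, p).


Number of potential triangles: C(107, 3) = 198485.
Each occurs with probability p³ ≈ (0.00451746)³ ≈ 9.21898299e-08.
By linearity: E[X] = C(107, 3)·p³ ≈ 198485 · 9.21898299e-08 ≈ 0.018298.
Since α = 3/2 > 1, p = c/n^{3/2} = o(1/n) is below the triangle threshold p ~ 1/n. Asymptotically E[X] ~ (c³/6)·n^{3(1−α)} = (5³/6)·n^{-1.5} → 0, so by Markov's inequality G has no triangles w.h.p.

E[X] ≈ 0.018298; in regime p = Θ(1/n^{3/2}) E[X] tends to 0 (below the triangle threshold p ~ 1/n).


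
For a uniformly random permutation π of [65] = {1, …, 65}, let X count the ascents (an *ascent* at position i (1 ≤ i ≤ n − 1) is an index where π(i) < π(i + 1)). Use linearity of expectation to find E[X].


Write X = Σ X_I over i = 1, …, 64, with X_I the indicator of one ascent.
There are 64 indicators.
For each fixed i, the pair (π(i), π(i+1)) is a uniformly random ordered pair of distinct values from {1, …, 65}; by symmetry P[π(i) < π(i+1)] = 1/2.
By linearity: E[X] = 64 · (1/2) = (65 − 1) · (1/2) = 32 ≈ 32.0000.

E[X] = 32 = 32.0000.


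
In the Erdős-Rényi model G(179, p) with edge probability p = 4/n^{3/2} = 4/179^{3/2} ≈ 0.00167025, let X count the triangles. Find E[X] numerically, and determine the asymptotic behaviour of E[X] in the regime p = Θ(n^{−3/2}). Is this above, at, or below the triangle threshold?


Number of potential triangles: C(179, 3) = 939929.
Each occurs with probability p³ ≈ (0.00167025)³ ≈ 4.65952166e-09.
By linearity: E[X] = C(179, 3)·p³ ≈ 939929 · 4.65952166e-09 ≈ 0.004380.
Since α = 3/2 > 1, p = c/n^{3/2} = o(1/n) is below the triangle threshold p ~ 1/n. Asymptotically E[X] ~ (c³/6)·n^{3(1−α)} = (4³/6)·n^{-1.5} → 0, so by Markov's inequality G has no triangles w.h.p.

E[X] ≈ 0.004380; in regime p = Θ(1/n^{3/2}) E[X] tends to 0 (below the triangle threshold p ~ 1/n).


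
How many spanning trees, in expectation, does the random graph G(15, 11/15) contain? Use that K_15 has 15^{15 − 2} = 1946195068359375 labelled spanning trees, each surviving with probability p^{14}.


K_15 has 15^{15 − 2} = 1946195068359375 labelled spanning trees.
For each such spanning tree H, let X_H = 1 if all 14 edges of H are present in G. Then P[X_H = 1] = p^{14} = (11/15)^{14} = 379749833583241/29192926025390625.
Summing the indicators: E[X] = Σ_H E[X_H] = 1946195068359375 · p^{14} = 1946195068359375 · 379749833583241/29192926025390625 = 379749833583241/15.
Numerically: E[X] ≈ 2.532e+13.

E[X] = 1946195068359375 · (11/15)^{14} = 379749833583241/15 ≈ 2.532e+13.


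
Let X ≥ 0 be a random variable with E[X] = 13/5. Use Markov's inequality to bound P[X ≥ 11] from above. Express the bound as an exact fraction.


μ = E[X] = 13/5, a = 11.
Markov: P[X ≥ 11] ≤ μ/a = (13/5)/11 = 13/55.
Numerically: ≈ 0.236.
(Since a = 11 > μ = 2.600, the bound 13/55 is < 1 and informative.)

P[X ≥ 11] ≤ 13/55 ≈ 0.236.


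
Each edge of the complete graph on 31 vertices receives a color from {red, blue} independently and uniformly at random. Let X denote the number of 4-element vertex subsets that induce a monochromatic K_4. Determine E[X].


Let X = Σ_S X_S over the C(31, 4) = 31465 subsets S of size 4, where X_S = 1 if the K_4 on S is monochromatic.
For a fixed S, the K_4 on S has C(4, 2) = 6 edges. P[all 6 edges red] = (1/2)^6, and likewise for blue, so P[monochromatic] = 2·(1/2)^6 = 2^{1 − 6} = 1/32.
By linearity: E[X] = C(31, 4) · 2^{1 − 6} = 31465 · 1/32 = 31465/32.
Numerically: E[X] ≈ 983.28125.

E[X] = C(31,4)·2^(1−C(4,2)) = 31465/32 ≈ 983.28125.


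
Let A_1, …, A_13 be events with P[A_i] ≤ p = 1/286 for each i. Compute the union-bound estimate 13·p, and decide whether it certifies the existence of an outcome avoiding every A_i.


Union bound: P[∪_{i=1}^{13} A_i] ≤ Σ_i P[A_i] ≤ 13·p = 13·(1/286) = 1/22.
Numerically: 1/22 ≈ 0.04545.
Is 1/22 < 1? YES.
Since P[∪ A_i] ≤ 1/22 < 1, the complement has P[∩ A_i^c] ≥ 1 − 1/22 = 21/22 > 0, so some outcome avoids every A_i.

13·p = 1/22 ≈ 0.04545; existence CERTIFIED by the union bound.


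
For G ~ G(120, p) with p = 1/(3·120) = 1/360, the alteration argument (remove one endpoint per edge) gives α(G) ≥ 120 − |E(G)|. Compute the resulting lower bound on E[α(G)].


E[|E(G)|] = C(120, 2)·p = 7140 · (1/360) = 119/6.
E[α(G)] ≥ n − E[|E(G)|] = 120 − 119/6 = 601/6.
Numerically: ≈ 100.16667.
(This is only a lower bound; the true E[α(G)] may be larger.)

E[α(G)] ≥ 601/6 ≈ 100.16667.


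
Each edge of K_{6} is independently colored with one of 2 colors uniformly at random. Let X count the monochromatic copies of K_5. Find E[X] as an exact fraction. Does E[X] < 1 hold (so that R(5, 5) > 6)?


E[X] = C(6, 5) · 2^{1 − 10} = 6 · 2^{−9} = 6/512.
As a reduced fraction: E[X] = 3/256 ≈ 0.012.
Is E[X] < 1? YES.
Since E[X] < 1, there exists a 2-coloring of K_{6} with no monochromatic K_5; hence R(5, 5) > 6.

E[X] = 3/256 ≈ 0.012; E[X] < 1, so R(5, 5) > 6.


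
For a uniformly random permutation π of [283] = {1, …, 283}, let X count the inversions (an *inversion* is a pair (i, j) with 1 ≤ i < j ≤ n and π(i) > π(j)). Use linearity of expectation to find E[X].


Write X = Σ X_I over the C(283, 2) = 39903 pairs i < j, with X_I the indicator of one inversion.
There are 39903 indicators.
For each fixed pair i < j, the values π(i) and π(j) are two distinct elements of {1, …, 283} in uniformly random order; by symmetry P[π(i) > π(j)] = 1/2.
By linearity: E[X] = 39903 · (1/2) = C(283, 2) · (1/2) = 39903/2 = 39903/2 ≈ 19951.500.

E[X] = 39903/2 = 19951.500.


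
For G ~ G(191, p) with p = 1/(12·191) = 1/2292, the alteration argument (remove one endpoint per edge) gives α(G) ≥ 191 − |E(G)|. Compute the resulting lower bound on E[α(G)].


E[|E(G)|] = C(191, 2)·p = 18145 · (1/2292) = 95/12.
E[α(G)] ≥ n − E[|E(G)|] = 191 − 95/12 = 2197/12.
Numerically: ≈ 183.0833.
(This is only a lower bound; the true E[α(G)] may be larger.)

E[α(G)] ≥ 2197/12 ≈ 183.0833.


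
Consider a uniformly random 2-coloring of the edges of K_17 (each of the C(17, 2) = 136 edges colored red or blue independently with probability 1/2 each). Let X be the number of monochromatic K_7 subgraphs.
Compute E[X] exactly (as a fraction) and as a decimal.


Let X = Σ_S X_S over the C(17, 7) = 19448 subsets S of size 7, where X_S = 1 if the K_7 on S is monochromatic.
For a fixed S, the K_7 on S has C(7, 2) = 21 edges. P[all 21 edges red] = (1/2)^21, and likewise for blue, so P[monochromatic] = 2·(1/2)^21 = 2^{1 − 21} = 1/1048576.
Summing: E[X] = C(17, 7) · 2^{1 − 21} = 19448 · 1/1048576 = 2431/131072.
Numerically: E[X] ≈ 0.019.

E[X] = C(17,7)·2^(1−C(7,2)) = 2431/131072 ≈ 0.019.


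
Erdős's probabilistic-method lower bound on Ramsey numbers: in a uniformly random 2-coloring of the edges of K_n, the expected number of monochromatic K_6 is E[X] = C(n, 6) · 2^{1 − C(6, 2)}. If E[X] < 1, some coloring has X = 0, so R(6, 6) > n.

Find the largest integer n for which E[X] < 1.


We need C(n, 6) · 2^{1 − 15} < 1, i.e. C(n, 6) < 2^{15 − 1} = 16384.
Check values of n near the boundary:
  n = 14: C(14, 6) = 3003; 3003 < 16384? YES
  n = 15: C(15, 6) = 5005; 5005 < 16384? YES
  n = 16: C(16, 6) = 8008; 8008 < 16384? YES
  n = 17: C(17, 6) = 12376; 12376 < 16384? YES
  n = 18: C(18, 6) = 18564; 18564 < 16384? NO
The largest n with C(n, 6) < 16384 is n = 17 (where E[X] = 1547/2048 ≈ 0.755371). Hence R(6, 6) > 17, i.e. R(6, 6) ≥ 18.

Largest n = 17; hence R(6, 6) > 17.


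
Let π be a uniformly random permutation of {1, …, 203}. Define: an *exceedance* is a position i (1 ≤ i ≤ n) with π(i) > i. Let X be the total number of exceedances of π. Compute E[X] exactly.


Write X = Σ_{i=1}^{203} X_i, where X_i = 1_{π(i) > i}.
For each fixed i, π(i) is uniform over {1, …, 203} (marginal of a uniform permutation), so P[π(i) > i] = (n − i)/n. Summing: Σ_{i=1}^{203} (n − i)/n = (0 + 1 + … + 202)/203 = 203(203 − 1)/(2·203) = (203 − 1)/2.
Hence E[X] = Σ_{i=1}^{203} (203 − i)/203 = 101 ≈ 101.000000.

E[X] = 101 = 101.000000.


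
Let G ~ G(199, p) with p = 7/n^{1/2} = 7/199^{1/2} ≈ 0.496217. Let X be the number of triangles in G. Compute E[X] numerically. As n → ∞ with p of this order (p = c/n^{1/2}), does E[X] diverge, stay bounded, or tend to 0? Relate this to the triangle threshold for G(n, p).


Number of potential triangles: C(199, 3) = 1293699.
Each occurs with probability p³ ≈ (0.496217)³ ≈ 1.22184047e-01.
By linearity: E[X] = C(199, 3)·p³ ≈ 1293699 · 1.22184047e-01 ≈ 158069.379282.
Since α = 1/2 < 1, p = c/n^{1/2} ≫ 1/n is above the triangle threshold p ~ 1/n. Asymptotically E[X] ~ (c³/6)·n^{3(1−α)} = (7³/6)·n^{1.5} → ∞; triangles are abundant w.h.p.

E[X] ≈ 158069.379282; in regime p = Θ(1/n^{1/2}) E[X] diverges (above the triangle threshold p ~ 1/n).


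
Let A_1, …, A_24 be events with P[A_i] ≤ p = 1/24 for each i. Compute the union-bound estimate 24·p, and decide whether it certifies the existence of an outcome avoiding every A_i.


Union bound: P[∪_{i=1}^{24} A_i] ≤ Σ_i P[A_i] ≤ 24·p = 24·(1/24) = 1.
Numerically: 1 ≈ 1.0000000.
Is 1 < 1? NO.
Since the bound 1 is ≥ 1, the union bound is uninformative here; it does NOT by itself certify existence.

24·p = 1 ≈ 1.0000000; existence NOT certified by the union bound.


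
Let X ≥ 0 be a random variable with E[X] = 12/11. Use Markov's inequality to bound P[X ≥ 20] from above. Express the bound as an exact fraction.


μ = E[X] = 12/11, a = 20.
Markov: P[X ≥ 20] ≤ μ/a = (12/11)/20 = 3/55.
Numerically: ≈ 0.0545.
(Since a = 20 > μ = 1.0909, the bound 3/55 is < 1 and informative.)

P[X ≥ 20] ≤ 3/55 ≈ 0.0545.


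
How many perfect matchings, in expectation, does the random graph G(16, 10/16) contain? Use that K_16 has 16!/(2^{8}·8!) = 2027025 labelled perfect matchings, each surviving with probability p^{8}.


K_16 has 16!/(2^{8}·8!) = 2027025 labelled perfect matchings.
For each such perfect matching H, let X_H = 1 if all 8 edges of H are present in G. Then P[X_H = 1] = p^{8} = (5/8)^{8} = 390625/16777216.
Summing the indicators: E[X] = Σ_H E[X_H] = 2027025 · p^{8} = 2027025 · 390625/16777216 = 791806640625/16777216.
Numerically: E[X] ≈ 4.72e+04.

E[X] = 2027025 · (5/8)^{8} = 791806640625/16777216 ≈ 4.72e+04.


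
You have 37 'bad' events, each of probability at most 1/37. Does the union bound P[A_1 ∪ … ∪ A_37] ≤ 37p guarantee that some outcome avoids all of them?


Union bound: P[∪_{i=1}^{37} A_i] ≤ Σ_i P[A_i] ≤ 37·p = 37·(1/37) = 1.
Numerically: 1 ≈ 1.000.
Is 1 < 1? NO.
Since the bound 1 is ≥ 1, the union bound is uninformative here; it does NOT by itself certify existence.

37·p = 1 ≈ 1.000; existence NOT certified by the union bound.


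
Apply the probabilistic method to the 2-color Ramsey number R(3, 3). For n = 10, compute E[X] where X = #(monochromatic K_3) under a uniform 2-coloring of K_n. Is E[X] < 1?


E[X] = C(10, 3) · 2^{1 − 3} = 120 · 2^{−2} = 120/4.
As a reduced fraction: E[X] = 30 ≈ 30.0000000.
Is E[X] < 1? NO.
Since E[X] ≥ 1, the first-moment bound is inconclusive at n = 10; it does NOT by itself certify R(3, 3) > 10.

E[X] = 30 ≈ 30.0000000; E[X] ≥ 1; first-moment method inconclusive here.


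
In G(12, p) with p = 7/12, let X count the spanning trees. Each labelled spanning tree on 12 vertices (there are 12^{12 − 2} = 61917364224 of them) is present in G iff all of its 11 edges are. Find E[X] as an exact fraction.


K_12 has 12^{12 − 2} = 61917364224 labelled spanning trees.
For each such spanning tree H, let X_H = 1 if all 11 edges of H are present in G. Then P[X_H = 1] = p^{11} = (7/12)^{11} = 1977326743/743008370688.
By linearity of expectation: E[X] = Σ_H E[X_H] = 61917364224 · p^{11} = 61917364224 · 1977326743/743008370688 = 1977326743/12.
Numerically: E[X] ≈ 1.648e+08.

E[X] = 61917364224 · (7/12)^{11} = 1977326743/12 ≈ 1.648e+08.


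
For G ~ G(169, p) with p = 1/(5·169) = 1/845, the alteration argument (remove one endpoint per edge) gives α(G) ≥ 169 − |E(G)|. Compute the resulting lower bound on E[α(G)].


E[|E(G)|] = C(169, 2)·p = 14196 · (1/845) = 84/5.
E[α(G)] ≥ n − E[|E(G)|] = 169 − 84/5 = 761/5.
Numerically: ≈ 152.20000.
(This is only a lower bound; the true E[α(G)] may be larger.)

E[α(G)] ≥ 761/5 ≈ 152.20000.


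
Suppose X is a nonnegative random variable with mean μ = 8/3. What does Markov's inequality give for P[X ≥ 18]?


μ = E[X] = 8/3, a = 18.
Markov: P[X ≥ 18] ≤ μ/a = (8/3)/18 = 4/27.
Numerically: ≈ 0.148148.
(Since a = 18 > μ = 2.666667, the bound 4/27 is < 1 and informative.)

P[X ≥ 18] ≤ 4/27 ≈ 0.148148.


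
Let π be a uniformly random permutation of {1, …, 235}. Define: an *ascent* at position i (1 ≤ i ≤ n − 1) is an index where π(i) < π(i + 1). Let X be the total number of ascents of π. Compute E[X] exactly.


Write X = Σ X_I over i = 1, …, 234, with X_I the indicator of one ascent.
There are 234 indicators.
For each fixed i, the pair (π(i), π(i+1)) is a uniformly random ordered pair of distinct values from {1, …, 235}; by symmetry P[π(i) < π(i+1)] = 1/2.
By linearity: E[X] = 234 · (1/2) = (235 − 1) · (1/2) = 117 ≈ 117.0000.

E[X] = 117 = 117.0000.


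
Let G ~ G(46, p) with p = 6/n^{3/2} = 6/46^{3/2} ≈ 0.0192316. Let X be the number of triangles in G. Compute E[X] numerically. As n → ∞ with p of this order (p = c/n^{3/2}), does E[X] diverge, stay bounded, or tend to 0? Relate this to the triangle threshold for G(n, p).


Number of potential triangles: C(46, 3) = 15180.
Each occurs with probability p³ ≈ (0.0192316)³ ≈ 7.11284768e-06.
By linearity: E[X] = C(46, 3)·p³ ≈ 15180 · 7.11284768e-06 ≈ 0.107973.
Since α = 3/2 > 1, p = c/n^{3/2} = o(1/n) is below the triangle threshold p ~ 1/n. Asymptotically E[X] ~ (c³/6)·n^{3(1−α)} = (6³/6)·n^{-1.5} → 0, so by Markov's inequality G has no triangles w.h.p.

E[X] ≈ 0.107973; in regime p = Θ(1/n^{3/2}) E[X] tends to 0 (below the triangle threshold p ~ 1/n).


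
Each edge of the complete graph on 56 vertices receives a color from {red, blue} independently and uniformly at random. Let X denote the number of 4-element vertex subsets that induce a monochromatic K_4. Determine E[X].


Let X = Σ_S X_S over the C(56, 4) = 367290 subsets S of size 4, where X_S = 1 if the K_4 on S is monochromatic.
For a fixed S, the K_4 on S has C(4, 2) = 6 edges. P[all 6 edges red] = (1/2)^6, and likewise for blue, so P[monochromatic] = 2·(1/2)^6 = 2^{1 − 6} = 1/32.
By linearity: E[X] = C(56, 4) · 2^{1 − 6} = 367290 · 1/32 = 183645/16.
Numerically: E[X] ≈ 11477.812.

E[X] = C(56,4)·2^(1−C(4,2)) = 183645/16 ≈ 11477.812.


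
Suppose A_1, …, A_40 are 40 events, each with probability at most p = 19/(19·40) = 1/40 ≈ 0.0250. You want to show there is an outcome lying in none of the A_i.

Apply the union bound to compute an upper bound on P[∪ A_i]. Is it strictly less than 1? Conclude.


Union bound: P[∪_{i=1}^{40} A_i] ≤ Σ_i P[A_i] ≤ 40·p = 40·(1/40) = 1.
Numerically: 1 ≈ 1.0000.
Is 1 < 1? NO.
Since the bound 1 is ≥ 1, the union bound is uninformative here; it does NOT by itself certify existence.

40·p = 1 ≈ 1.0000; existence NOT certified by the union bound.


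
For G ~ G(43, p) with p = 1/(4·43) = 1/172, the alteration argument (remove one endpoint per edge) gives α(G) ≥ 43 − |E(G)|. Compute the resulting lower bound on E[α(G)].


E[|E(G)|] = C(43, 2)·p = 903 · (1/172) = 21/4.
E[α(G)] ≥ n − E[|E(G)|] = 43 − 21/4 = 151/4.
Numerically: ≈ 37.7500.
(This is only a lower bound; the true E[α(G)] may be larger.)

E[α(G)] ≥ 151/4 ≈ 37.7500.


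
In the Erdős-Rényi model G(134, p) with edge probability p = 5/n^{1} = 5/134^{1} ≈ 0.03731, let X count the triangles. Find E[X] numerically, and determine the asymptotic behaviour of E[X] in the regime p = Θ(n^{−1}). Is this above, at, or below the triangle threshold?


Number of potential triangles: C(134, 3) = 392084.
Each occurs with probability p³ ≈ (0.03731)³ ≈ 5.195120e-05.
By linearity: E[X] = C(134, 3)·p³ ≈ 392084 · 5.195120e-05 ≈ 20.3692.
Here α = 1, so p = 5/n is exactly at the triangle threshold p ~ 1/n. Asymptotically E[X] → c³/6 = 5³/6 = 125/6 ≈ 20.8333, a bounded constant. In this regime the triangle count is asymptotically Poisson(c³/6).

E[X] ≈ 20.3692; in regime p = Θ(1/n^{1}) E[X] stays bounded (at the triangle threshold p ~ 1/n).


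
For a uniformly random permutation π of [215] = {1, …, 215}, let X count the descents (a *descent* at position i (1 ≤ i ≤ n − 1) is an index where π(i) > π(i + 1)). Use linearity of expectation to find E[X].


Write X = Σ X_I over i = 1, …, 214, with X_I the indicator of one descent.
There are 214 indicators.
For each fixed i, the pair (π(i), π(i+1)) is a uniformly random ordered pair of distinct values from {1, …, 215}; by symmetry P[π(i) > π(i+1)] = 1/2.
By linearity: E[X] = 214 · (1/2) = (215 − 1) · (1/2) = 107 ≈ 107.000000.

E[X] = 107 = 107.000000.


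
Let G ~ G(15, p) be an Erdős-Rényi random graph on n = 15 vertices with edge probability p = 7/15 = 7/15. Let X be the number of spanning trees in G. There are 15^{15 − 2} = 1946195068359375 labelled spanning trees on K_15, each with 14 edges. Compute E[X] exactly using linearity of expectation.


K_15 has 15^{15 − 2} = 1946195068359375 labelled spanning trees.
For each such spanning tree H, let X_H = 1 if all 14 edges of H are present in G. Then P[X_H = 1] = p^{14} = (7/15)^{14} = 678223072849/29192926025390625.
By linearity of expectation: E[X] = Σ_H E[X_H] = 1946195068359375 · p^{14} = 1946195068359375 · 678223072849/29192926025390625 = 678223072849/15.
Numerically: E[X] ≈ 4.521e+10.

E[X] = 1946195068359375 · (7/15)^{14} = 678223072849/15 ≈ 4.521e+10.


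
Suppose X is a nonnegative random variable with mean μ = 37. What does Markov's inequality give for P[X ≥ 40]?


μ = E[X] = 37, a = 40.
Markov: P[X ≥ 40] ≤ μ/a = (37)/40 = 37/40.
Numerically: ≈ 0.925000.
(Since a = 40 > μ = 37.000000, the bound 37/40 is < 1 and informative.)

P[X ≥ 40] ≤ 37/40 ≈ 0.925000.


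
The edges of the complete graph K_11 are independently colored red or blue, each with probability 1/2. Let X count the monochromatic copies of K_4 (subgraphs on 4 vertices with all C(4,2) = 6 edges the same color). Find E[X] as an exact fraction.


Let X = Σ_S X_S over the C(11, 4) = 330 subsets S of size 4, where X_S = 1 if the K_4 on S is monochromatic.
For a fixed S, the K_4 on S has C(4, 2) = 6 edges. P[all 6 edges red] = (1/2)^6, and likewise for blue, so P[monochromatic] = 2·(1/2)^6 = 2^{1 − 6} = 1/32.
Summing: E[X] = C(11, 4) · 2^{1 − 6} = 330 · 1/32 = 165/16.
Numerically: E[X] ≈ 10.31250.

E[X] = C(11,4)·2^(1−C(4,2)) = 165/16 ≈ 10.31250.


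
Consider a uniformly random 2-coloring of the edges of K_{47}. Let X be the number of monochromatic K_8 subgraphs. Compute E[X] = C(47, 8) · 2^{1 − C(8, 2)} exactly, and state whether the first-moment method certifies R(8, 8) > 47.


E[X] = C(47, 8) · 2^{1 − 28} = 314457495 · 2^{−27} = 314457495/134217728.
As a reduced fraction: E[X] = 314457495/134217728 ≈ 2.3428909.
Is E[X] < 1? NO.
Since E[X] ≥ 1, the first-moment bound is inconclusive at n = 47; it does NOT by itself certify R(8, 8) > 47.

E[X] = 314457495/134217728 ≈ 2.3428909; E[X] ≥ 1; first-moment method inconclusive here.


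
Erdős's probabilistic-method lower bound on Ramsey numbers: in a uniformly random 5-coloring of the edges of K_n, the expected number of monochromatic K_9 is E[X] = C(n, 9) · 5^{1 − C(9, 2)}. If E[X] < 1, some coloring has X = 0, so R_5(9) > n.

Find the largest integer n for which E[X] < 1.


We need C(n, 9) · 5^{1 − 36} < 1, i.e. C(n, 9) < 5^{36 − 1} = 2910383045673370361328125.
Check values of n near the boundary:
  n = 2165: C(2165, 9) = 2832220612024886803272630; 2832220612024886803272630 < 2910383045673370361328125? YES
  n = 2166: C(2166, 9) = 2844037944203015677277940; 2844037944203015677277940 < 2910383045673370361328125? YES
  n = 2167: C(2167, 9) = 2855899084841489792706810; 2855899084841489792706810 < 2910383045673370361328125? YES
  n = 2168: C(2168, 9) = 2867804175977929537095120; 2867804175977929537095120 < 2910383045673370361328125? YES
  n = 2169: C(2169, 9) = 2879753360044504243499683; 2879753360044504243499683 < 2910383045673370361328125? YES
  n = 2170: C(2170, 9) = 2891746779868845075610510; 2891746779868845075610510 < 2910383045673370361328125? YES
  n = 2171: C(2171, 9) = 2903784578674959601827205; 2903784578674959601827205 < 2910383045673370361328125? YES
  n = 2172: C(2172, 9) = 2915866900084148060642020; 2915866900084148060642020 < 2910383045673370361328125? NO
  n = 2173: C(2173, 9) = 2927993888115921319674265; 2927993888115921319674265 < 2910383045673370361328125? NO
The largest n with C(n, 9) < 2910383045673370361328125 is n = 2171 (where E[X] = 580756915734991920365441/582076609134674072265625 ≈ 0.9977328). Hence R_5(9) > 2171, i.e. R_5(9) ≥ 2172.

Largest n = 2171; hence R_5(9) > 2171.


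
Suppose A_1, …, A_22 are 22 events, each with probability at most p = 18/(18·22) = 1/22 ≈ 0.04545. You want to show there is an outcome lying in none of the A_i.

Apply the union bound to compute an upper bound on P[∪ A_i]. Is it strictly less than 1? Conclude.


Union bound: P[∪_{i=1}^{22} A_i] ≤ Σ_i P[A_i] ≤ 22·p = 22·(1/22) = 1.
Numerically: 1 ≈ 1.00000.
Is 1 < 1? NO.
Since the bound 1 is ≥ 1, the union bound is uninformative here; it does NOT by itself certify existence.

22·p = 1 ≈ 1.00000; existence NOT certified by the union bound.


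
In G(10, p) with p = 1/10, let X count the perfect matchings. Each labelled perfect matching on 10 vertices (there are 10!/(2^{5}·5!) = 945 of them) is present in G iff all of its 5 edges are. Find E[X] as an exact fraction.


K_10 has 10!/(2^{5}·5!) = 945 labelled perfect matchings.
For each such perfect matching H, let X_H = 1 if all 5 edges of H are present in G. Then P[X_H = 1] = p^{5} = (1/10)^{5} = 1/100000.
Summing the indicators: E[X] = Σ_H E[X_H] = 945 · p^{5} = 945 · 1/100000 = 189/20000.
Numerically: E[X] ≈ 0.00945.

E[X] = 945 · (1/10)^{5} = 189/20000 ≈ 0.00945.


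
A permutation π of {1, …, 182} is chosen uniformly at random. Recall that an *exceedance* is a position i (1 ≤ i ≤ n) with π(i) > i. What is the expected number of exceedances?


Write X = Σ_{i=1}^{182} X_i, where X_i = 1_{π(i) > i}.
For each fixed i, π(i) is uniform over {1, …, 182} (marginal of a uniform permutation), so P[π(i) > i] = (n − i)/n. Summing: Σ_{i=1}^{182} (n − i)/n = (0 + 1 + … + 181)/182 = 182(182 − 1)/(2·182) = (182 − 1)/2.
Hence E[X] = Σ_{i=1}^{182} (182 − i)/182 = 181/2 ≈ 90.500.

E[X] = 181/2 = 90.500.


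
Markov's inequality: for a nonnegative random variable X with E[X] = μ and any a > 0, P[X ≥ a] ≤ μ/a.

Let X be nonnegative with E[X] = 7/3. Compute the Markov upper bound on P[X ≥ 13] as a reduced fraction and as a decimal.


μ = E[X] = 7/3, a = 13.
Markov: P[X ≥ 13] ≤ μ/a = (7/3)/13 = 7/39.
Numerically: ≈ 0.17949.
(Since a = 13 > μ = 2.33333, the bound 7/39 is < 1 and informative.)

P[X ≥ 13] ≤ 7/39 ≈ 0.17949.


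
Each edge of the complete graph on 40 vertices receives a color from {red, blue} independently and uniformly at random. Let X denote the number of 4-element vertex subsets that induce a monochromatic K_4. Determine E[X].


Let X = Σ_S X_S over the C(40, 4) = 91390 subsets S of size 4, where X_S = 1 if the K_4 on S is monochromatic.
For a fixed S, the K_4 on S has C(4, 2) = 6 edges. P[all 6 edges red] = (1/2)^6, and likewise for blue, so P[monochromatic] = 2·(1/2)^6 = 2^{1 − 6} = 1/32.
By linearity: E[X] = C(40, 4) · 2^{1 − 6} = 91390 · 1/32 = 45695/16.
Numerically: E[X] ≈ 2855.938.

E[X] = C(40,4)·2^(1−C(4,2)) = 45695/16 ≈ 2855.938.


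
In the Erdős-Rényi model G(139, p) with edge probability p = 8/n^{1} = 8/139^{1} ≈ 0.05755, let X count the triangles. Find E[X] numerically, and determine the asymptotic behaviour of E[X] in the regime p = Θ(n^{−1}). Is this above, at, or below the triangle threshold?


Number of potential triangles: C(139, 3) = 437989.
Each occurs with probability p³ ≈ (0.05755)³ ≈ 1.906451e-04.
By linearity: E[X] = C(139, 3)·p³ ≈ 437989 · 1.906451e-04 ≈ 83.5004.
Here α = 1, so p = 8/n is exactly at the triangle threshold p ~ 1/n. Asymptotically E[X] → c³/6 = 8³/6 = 256/3 ≈ 85.3333, a bounded constant. In this regime the triangle count is asymptotically Poisson(c³/6).

E[X] ≈ 83.5004; in regime p = Θ(1/n^{1}) E[X] stays bounded (at the triangle threshold p ~ 1/n).


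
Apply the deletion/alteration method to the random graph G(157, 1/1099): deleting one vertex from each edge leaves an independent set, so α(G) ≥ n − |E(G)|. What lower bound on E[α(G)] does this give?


E[|E(G)|] = C(157, 2)·p = 12246 · (1/1099) = 78/7.
E[α(G)] ≥ n − E[|E(G)|] = 157 − 78/7 = 1021/7.
Numerically: ≈ 145.85714.
(This is only a lower bound; the true E[α(G)] may be larger.)

E[α(G)] ≥ 1021/7 ≈ 145.85714.


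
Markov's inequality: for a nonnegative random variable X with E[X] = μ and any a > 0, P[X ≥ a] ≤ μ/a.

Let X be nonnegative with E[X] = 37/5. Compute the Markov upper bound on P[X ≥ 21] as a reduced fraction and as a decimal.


μ = E[X] = 37/5, a = 21.
Markov: P[X ≥ 21] ≤ μ/a = (37/5)/21 = 37/105.
Numerically: ≈ 0.352.
(Since a = 21 > μ = 7.400, the bound 37/105 is < 1 and informative.)

P[X ≥ 21] ≤ 37/105 ≈ 0.352.


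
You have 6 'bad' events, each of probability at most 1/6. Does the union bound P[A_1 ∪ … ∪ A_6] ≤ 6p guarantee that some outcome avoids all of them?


Union bound: P[∪_{i=1}^{6} A_i] ≤ Σ_i P[A_i] ≤ 6·p = 6·(1/6) = 1.
Numerically: 1 ≈ 1.00000.
Is 1 < 1? NO.
Since the bound 1 is ≥ 1, the union bound is uninformative here; it does NOT by itself certify existence.

6·p = 1 ≈ 1.00000; existence NOT certified by the union bound.


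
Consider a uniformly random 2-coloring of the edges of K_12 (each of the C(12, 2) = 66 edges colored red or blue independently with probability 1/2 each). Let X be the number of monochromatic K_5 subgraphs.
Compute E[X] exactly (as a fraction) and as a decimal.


Let X = Σ_S X_S over the C(12, 5) = 792 subsets S of size 5, where X_S = 1 if the K_5 on S is monochromatic.
For a fixed S, the K_5 on S has C(5, 2) = 10 edges. P[all 10 edges red] = (1/2)^10, and likewise for blue, so P[monochromatic] = 2·(1/2)^10 = 2^{1 − 10} = 1/512.
By linearity: E[X] = C(12, 5) · 2^{1 − 10} = 792 · 1/512 = 99/64.
Numerically: E[X] ≈ 1.546875.

E[X] = C(12,5)·2^(1−C(5,2)) = 99/64 ≈ 1.546875.


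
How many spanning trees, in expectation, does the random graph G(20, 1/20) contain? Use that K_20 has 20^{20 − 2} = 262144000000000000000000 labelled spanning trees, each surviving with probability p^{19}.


K_20 has 20^{20 − 2} = 262144000000000000000000 labelled spanning trees.
For each such spanning tree H, let X_H = 1 if all 19 edges of H are present in G. Then P[X_H = 1] = p^{19} = (1/20)^{19} = 1/5242880000000000000000000.
Summing the indicators: E[X] = Σ_H E[X_H] = 262144000000000000000000 · p^{19} = 262144000000000000000000 · 1/5242880000000000000000000 = 1/20.
Numerically: E[X] ≈ 0.05.

E[X] = 262144000000000000000000 · (1/20)^{19} = 1/20 ≈ 0.05.


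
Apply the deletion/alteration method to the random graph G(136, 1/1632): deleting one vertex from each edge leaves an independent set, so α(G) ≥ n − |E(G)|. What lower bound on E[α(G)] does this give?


E[|E(G)|] = C(136, 2)·p = 9180 · (1/1632) = 45/8.
E[α(G)] ≥ n − E[|E(G)|] = 136 − 45/8 = 1043/8.
Numerically: ≈ 130.3750.
(This is only a lower bound; the true E[α(G)] may be larger.)

E[α(G)] ≥ 1043/8 ≈ 130.3750.


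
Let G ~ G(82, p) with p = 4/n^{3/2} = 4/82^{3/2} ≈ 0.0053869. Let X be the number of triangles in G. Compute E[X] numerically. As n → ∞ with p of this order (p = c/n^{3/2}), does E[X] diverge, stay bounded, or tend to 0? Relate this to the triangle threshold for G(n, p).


Number of potential triangles: C(82, 3) = 88560.
Each occurs with probability p³ ≈ (0.0053869)³ ≈ 1.5632111e-07.
By linearity: E[X] = C(82, 3)·p³ ≈ 88560 · 1.5632111e-07 ≈ 0.01384.
Since α = 3/2 > 1, p = c/n^{3/2} = o(1/n) is below the triangle threshold p ~ 1/n. Asymptotically E[X] ~ (c³/6)·n^{3(1−α)} = (4³/6)·n^{-1.5} → 0, so by Markov's inequality G has no triangles w.h.p.

E[X] ≈ 0.01384; in regime p = Θ(1/n^{3/2}) E[X] tends to 0 (below the triangle threshold p ~ 1/n).


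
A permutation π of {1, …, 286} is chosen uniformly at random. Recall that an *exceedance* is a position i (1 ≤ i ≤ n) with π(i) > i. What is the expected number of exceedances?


Write X = Σ_{i=1}^{286} X_i, where X_i = 1_{π(i) > i}.
For each fixed i, π(i) is uniform over {1, …, 286} (marginal of a uniform permutation), so P[π(i) > i] = (n − i)/n. Summing: Σ_{i=1}^{286} (n − i)/n = (0 + 1 + … + 285)/286 = 286(286 − 1)/(2·286) = (286 − 1)/2.
Hence E[X] = Σ_{i=1}^{286} (286 − i)/286 = 285/2 ≈ 142.500.

E[X] = 285/2 = 142.500.


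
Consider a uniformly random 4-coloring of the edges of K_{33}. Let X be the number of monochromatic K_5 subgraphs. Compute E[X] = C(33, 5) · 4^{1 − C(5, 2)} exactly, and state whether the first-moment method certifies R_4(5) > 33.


E[X] = C(33, 5) · 4^{1 − 10} = 237336 · 4^{−9} = 237336/262144.
As a reduced fraction: E[X] = 29667/32768 ≈ 0.905.
Is E[X] < 1? YES.
Since E[X] < 1, there exists a 4-coloring of K_{33} with no monochromatic K_5; hence R_4(5) > 33.

E[X] = 29667/32768 ≈ 0.905; E[X] < 1, so R_4(5) > 33.


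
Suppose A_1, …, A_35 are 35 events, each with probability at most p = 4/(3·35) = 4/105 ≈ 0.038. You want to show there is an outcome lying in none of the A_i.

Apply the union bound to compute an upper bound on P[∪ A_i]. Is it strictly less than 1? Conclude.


Union bound: P[∪_{i=1}^{35} A_i] ≤ Σ_i P[A_i] ≤ 35·p = 35·(4/105) = 4/3.
Numerically: 4/3 ≈ 1.333.
Is 4/3 < 1? NO.
Since the bound 4/3 is ≥ 1, the union bound is uninformative here; it does NOT by itself certify existence.

35·p = 4/3 ≈ 1.333; existence NOT certified by the union bound.


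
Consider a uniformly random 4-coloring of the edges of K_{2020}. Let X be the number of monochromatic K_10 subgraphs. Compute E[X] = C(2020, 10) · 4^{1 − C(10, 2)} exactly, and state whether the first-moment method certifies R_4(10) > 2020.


E[X] = C(2020, 10) · 4^{1 − 45} = 304832018578739931133653656 · 4^{−44} = 304832018578739931133653656/309485009821345068724781056.
As a reduced fraction: E[X] = 38104002322342491391706707/38685626227668133590597632 ≈ 0.984965.
Is E[X] < 1? YES.
Since E[X] < 1, there exists a 4-coloring of K_{2020} with no monochromatic K_10; hence R_4(10) > 2020.

E[X] = 38104002322342491391706707/38685626227668133590597632 ≈ 0.984965; E[X] < 1, so R_4(10) > 2020.


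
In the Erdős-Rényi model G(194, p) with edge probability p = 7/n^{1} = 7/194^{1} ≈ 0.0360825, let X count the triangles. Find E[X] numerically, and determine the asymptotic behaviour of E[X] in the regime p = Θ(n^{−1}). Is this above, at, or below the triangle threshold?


Number of potential triangles: C(194, 3) = 1198144.
Each occurs with probability p³ ≈ (0.0360825)³ ≈ 4.69773950e-05.
By linearity: E[X] = C(194, 3)·p³ ≈ 1198144 · 4.69773950e-05 ≈ 56.285684.
Here α = 1, so p = 7/n is exactly at the triangle threshold p ~ 1/n. Asymptotically E[X] → c³/6 = 7³/6 = 343/6 ≈ 57.166667, a bounded constant. In this regime the triangle count is asymptotically Poisson(c³/6).

E[X] ≈ 56.285684; in regime p = Θ(1/n^{1}) E[X] stays bounded (at the triangle threshold p ~ 1/n).
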